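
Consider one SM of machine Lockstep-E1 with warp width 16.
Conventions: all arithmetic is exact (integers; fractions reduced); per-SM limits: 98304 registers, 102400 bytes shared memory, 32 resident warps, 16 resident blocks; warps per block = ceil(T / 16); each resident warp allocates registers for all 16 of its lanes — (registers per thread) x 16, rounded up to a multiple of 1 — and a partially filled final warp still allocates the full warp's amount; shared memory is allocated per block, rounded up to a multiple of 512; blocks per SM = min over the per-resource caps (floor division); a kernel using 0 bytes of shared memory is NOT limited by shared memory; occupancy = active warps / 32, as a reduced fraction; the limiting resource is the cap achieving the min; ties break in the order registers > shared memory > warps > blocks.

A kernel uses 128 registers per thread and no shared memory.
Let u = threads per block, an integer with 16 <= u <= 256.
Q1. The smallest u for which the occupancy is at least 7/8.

Answer: u = 17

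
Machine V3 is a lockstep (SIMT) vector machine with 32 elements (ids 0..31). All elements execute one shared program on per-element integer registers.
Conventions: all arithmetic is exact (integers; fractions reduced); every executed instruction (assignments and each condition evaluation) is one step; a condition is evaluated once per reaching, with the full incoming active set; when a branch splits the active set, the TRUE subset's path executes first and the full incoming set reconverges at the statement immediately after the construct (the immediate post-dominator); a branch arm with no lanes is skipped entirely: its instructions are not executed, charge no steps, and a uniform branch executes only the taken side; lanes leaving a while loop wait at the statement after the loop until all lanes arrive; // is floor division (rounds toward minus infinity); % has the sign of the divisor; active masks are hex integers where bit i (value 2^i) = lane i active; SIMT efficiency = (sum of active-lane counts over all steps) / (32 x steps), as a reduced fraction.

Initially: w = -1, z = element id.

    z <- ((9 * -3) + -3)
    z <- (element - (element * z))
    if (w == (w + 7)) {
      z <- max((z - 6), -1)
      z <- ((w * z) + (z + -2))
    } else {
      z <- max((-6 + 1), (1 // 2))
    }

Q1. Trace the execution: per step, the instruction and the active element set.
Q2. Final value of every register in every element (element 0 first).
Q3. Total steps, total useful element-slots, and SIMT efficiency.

step 0: z <- ((9 * -3) + -3)         0xffffffff
step 1: z <- (element - (element * z)) 0xffffffff
step 2: eval (w == (w + 7))          0xffffffff
step 3: z <- max((-6 + 1), (1 // 2)) 0xffffffff

Answer: 4 steps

w: -1,-1,-1,-1,-1,-1,-1,-1,-1,-1,-1,-1,-1,-1,-1,-1,-1,-1,-1,-1,-1,-1,-1,-1,-1,-1,-1,-1,-1,-1,-1,-1
z: 0,0,0,0,0,0,0,0,0,0,0,0,0,0,0,0,0,0,0,0,0,0,0,0,0,0,0,0,0,0,0,0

steps = 4; useful = 128; efficiency = 128/128 = 1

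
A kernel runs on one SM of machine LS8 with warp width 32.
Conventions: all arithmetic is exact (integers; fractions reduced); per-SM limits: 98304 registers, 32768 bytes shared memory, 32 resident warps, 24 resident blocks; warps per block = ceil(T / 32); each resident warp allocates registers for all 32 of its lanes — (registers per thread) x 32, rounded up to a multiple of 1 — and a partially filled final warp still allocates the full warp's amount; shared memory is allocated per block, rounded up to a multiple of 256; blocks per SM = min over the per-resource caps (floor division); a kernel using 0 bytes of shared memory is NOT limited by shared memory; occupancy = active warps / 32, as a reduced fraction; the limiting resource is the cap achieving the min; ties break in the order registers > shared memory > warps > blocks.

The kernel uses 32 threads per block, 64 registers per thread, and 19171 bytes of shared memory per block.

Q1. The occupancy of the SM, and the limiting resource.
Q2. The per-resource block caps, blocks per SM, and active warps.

Answer: occupancy 1/32, limited by shared memory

registers: 48 blocks
shared memory: 1 block
warps: 32 blocks
blocks: 24 blocks

Answer: 1 block, 1 active warp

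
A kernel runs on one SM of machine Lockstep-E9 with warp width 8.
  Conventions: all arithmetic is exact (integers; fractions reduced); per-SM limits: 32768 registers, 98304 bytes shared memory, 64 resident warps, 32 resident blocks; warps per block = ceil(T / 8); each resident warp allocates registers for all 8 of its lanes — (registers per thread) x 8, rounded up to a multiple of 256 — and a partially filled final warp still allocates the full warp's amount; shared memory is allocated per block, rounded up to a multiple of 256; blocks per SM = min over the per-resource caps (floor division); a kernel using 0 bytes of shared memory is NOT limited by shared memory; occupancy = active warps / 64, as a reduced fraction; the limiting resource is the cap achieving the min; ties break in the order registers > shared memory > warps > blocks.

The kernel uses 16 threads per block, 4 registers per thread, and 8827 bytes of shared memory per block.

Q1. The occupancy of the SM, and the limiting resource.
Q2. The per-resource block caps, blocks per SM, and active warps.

Answer: occupancy 5/16, limited by shared memory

registers: 64 blocks
shared memory: 10 blocks
warps: 32 blocks
blocks: 32 blocks

Answer: 10 blocks, 20 active warps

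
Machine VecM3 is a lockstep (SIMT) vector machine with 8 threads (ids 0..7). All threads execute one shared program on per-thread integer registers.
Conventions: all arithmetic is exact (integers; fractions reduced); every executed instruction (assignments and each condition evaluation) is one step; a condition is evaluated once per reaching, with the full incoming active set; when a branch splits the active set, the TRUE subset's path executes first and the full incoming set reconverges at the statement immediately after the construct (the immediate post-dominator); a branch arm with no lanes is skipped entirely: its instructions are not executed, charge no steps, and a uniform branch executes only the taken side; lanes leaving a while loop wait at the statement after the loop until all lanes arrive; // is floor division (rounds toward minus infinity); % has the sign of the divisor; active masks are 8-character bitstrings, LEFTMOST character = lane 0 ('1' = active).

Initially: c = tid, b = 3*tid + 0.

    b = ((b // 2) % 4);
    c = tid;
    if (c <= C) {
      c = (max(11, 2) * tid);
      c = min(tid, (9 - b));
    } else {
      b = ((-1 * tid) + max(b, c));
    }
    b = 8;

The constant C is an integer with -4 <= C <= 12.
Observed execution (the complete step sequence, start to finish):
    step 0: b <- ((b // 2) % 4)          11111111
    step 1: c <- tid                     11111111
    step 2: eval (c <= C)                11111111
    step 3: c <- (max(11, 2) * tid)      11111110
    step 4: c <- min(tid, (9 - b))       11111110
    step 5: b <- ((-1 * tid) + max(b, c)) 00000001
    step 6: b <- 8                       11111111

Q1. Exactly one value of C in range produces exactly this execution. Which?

Answer: C = 6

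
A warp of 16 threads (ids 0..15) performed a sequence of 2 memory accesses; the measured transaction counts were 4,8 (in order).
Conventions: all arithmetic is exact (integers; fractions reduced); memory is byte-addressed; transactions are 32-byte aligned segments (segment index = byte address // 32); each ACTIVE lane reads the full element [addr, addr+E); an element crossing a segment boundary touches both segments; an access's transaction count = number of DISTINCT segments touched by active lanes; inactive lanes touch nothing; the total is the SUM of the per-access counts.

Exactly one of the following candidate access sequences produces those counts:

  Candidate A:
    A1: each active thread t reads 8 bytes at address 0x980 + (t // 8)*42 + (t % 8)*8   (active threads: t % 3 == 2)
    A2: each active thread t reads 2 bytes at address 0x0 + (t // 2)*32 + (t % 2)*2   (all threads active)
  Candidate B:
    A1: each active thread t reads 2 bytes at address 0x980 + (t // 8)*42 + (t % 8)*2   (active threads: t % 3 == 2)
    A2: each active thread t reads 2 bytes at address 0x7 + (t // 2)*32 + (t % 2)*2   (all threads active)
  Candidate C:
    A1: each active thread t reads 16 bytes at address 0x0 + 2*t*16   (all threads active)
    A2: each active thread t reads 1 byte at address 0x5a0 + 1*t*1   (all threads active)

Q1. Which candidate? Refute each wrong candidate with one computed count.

B: A1 gives 2 transactions, not 4
C: A1 gives 16 transactions, not 4
A: all counts match (4,8)

Answer: A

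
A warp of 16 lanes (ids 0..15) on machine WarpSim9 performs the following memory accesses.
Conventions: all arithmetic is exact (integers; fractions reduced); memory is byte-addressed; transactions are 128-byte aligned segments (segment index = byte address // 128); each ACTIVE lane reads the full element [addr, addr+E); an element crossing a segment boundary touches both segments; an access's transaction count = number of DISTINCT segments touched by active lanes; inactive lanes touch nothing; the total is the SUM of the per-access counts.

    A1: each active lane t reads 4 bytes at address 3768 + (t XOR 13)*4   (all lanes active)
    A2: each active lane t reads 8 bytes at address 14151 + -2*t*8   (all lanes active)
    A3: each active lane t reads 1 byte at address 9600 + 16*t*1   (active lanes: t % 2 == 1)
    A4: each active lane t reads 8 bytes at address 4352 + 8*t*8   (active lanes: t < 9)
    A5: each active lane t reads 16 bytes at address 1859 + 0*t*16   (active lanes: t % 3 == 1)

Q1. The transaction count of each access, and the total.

A1: 1 transaction
A2: 3 transactions
A3: 2 transactions
A4: 5 transactions
A5: 1 transaction

Answer: 1,3,2,5,1; total 12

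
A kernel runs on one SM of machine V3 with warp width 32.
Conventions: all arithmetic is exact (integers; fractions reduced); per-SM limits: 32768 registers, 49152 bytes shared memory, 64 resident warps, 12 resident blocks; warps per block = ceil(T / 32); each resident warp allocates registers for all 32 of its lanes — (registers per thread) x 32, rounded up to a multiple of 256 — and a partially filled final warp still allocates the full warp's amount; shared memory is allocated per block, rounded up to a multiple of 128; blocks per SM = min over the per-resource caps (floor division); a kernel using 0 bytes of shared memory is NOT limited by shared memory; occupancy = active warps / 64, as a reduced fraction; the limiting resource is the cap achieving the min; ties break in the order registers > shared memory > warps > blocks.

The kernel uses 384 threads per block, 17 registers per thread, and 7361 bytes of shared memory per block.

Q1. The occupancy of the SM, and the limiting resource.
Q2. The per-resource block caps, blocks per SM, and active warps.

Answer: occupancy 9/16, limited by registers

registers: 3 blocks
shared memory: 6 blocks
warps: 5 blocks
blocks: 12 blocks

Answer: 3 blocks, 36 active warps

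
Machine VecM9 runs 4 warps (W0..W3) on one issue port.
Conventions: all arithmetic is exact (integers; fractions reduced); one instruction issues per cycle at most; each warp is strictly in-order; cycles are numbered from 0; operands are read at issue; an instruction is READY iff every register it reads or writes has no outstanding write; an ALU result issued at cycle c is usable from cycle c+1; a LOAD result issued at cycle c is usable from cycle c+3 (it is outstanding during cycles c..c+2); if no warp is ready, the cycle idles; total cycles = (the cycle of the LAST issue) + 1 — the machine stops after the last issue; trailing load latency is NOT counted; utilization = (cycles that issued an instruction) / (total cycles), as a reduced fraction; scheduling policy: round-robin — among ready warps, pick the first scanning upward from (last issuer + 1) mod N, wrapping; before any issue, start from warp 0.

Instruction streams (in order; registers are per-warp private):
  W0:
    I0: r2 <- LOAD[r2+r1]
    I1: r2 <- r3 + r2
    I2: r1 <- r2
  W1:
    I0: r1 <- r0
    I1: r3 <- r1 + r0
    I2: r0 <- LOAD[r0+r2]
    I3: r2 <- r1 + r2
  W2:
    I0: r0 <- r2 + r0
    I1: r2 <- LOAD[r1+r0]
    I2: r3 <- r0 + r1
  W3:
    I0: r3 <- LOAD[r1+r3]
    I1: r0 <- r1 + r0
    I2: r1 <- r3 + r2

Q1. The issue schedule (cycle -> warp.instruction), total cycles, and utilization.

cycle 0: W0.I0
cycle 1: W1.I0
cycle 2: W2.I0
cycle 3: W3.I0
cycle 4: W0.I1
cycle 5: W1.I1
cycle 6: W2.I1
cycle 7: W3.I1
cycle 8: W0.I2
cycle 9: W1.I2
cycle 10: W2.I2
cycle 11: W3.I2
cycle 12: W1.I3

Answer: 13 cycles, utilization 1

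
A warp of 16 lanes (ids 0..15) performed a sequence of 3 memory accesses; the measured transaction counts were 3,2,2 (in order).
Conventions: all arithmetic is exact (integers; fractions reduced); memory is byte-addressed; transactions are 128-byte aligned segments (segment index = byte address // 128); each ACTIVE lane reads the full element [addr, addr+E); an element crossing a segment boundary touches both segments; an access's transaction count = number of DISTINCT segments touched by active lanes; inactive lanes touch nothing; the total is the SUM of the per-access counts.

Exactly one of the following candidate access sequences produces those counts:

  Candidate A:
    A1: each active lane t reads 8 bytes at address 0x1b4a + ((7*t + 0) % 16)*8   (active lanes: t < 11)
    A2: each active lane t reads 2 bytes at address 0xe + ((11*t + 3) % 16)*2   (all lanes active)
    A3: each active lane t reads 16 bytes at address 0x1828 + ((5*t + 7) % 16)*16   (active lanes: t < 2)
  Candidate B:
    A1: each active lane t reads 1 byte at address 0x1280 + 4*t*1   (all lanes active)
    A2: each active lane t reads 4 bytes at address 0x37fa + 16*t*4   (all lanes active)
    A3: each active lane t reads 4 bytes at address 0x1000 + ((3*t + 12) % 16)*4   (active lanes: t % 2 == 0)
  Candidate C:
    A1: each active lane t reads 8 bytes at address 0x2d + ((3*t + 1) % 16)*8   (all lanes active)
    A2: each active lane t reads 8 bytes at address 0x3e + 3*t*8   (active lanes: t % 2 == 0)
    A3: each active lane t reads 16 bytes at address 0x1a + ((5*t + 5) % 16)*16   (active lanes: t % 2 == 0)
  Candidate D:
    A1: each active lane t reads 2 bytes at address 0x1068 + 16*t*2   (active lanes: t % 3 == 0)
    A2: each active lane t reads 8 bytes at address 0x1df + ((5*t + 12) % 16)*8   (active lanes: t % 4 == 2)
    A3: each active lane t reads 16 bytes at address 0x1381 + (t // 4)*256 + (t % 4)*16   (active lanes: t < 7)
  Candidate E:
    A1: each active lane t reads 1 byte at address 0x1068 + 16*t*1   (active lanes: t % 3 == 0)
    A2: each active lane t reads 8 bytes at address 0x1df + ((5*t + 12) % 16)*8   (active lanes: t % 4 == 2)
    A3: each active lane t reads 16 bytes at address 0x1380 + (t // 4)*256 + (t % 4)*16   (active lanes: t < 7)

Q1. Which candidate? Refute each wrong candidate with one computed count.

A: A1 gives 2 transactions, not 3
B: A1 gives 1 transaction, not 3
C: A1 gives 2 transactions, not 3
D: A1 gives 5 transactions, not 3
E: all counts match (3,2,2)

Answer: E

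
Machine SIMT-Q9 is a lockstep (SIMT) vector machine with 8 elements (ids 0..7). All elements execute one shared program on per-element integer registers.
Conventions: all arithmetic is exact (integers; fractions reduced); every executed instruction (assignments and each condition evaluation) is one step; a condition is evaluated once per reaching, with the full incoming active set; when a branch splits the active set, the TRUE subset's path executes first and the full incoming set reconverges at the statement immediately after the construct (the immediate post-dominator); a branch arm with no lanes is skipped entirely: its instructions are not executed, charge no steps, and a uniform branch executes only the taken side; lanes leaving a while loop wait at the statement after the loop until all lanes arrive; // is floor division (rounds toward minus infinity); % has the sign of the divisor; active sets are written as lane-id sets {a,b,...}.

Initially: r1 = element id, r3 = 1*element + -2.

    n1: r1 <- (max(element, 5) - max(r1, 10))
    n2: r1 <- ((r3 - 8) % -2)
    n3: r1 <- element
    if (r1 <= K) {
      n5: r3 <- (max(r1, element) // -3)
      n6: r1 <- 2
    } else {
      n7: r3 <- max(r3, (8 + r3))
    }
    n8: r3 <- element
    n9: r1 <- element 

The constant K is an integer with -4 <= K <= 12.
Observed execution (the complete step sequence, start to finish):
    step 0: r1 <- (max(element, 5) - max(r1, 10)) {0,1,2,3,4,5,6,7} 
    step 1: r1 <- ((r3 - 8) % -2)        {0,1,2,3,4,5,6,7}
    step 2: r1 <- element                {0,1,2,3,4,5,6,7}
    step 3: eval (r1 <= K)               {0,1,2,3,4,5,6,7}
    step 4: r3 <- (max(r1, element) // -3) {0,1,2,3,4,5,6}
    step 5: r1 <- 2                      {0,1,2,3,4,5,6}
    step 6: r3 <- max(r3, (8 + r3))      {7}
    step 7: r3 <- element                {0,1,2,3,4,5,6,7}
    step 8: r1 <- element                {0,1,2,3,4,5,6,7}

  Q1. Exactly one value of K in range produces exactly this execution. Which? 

Answer: K = 6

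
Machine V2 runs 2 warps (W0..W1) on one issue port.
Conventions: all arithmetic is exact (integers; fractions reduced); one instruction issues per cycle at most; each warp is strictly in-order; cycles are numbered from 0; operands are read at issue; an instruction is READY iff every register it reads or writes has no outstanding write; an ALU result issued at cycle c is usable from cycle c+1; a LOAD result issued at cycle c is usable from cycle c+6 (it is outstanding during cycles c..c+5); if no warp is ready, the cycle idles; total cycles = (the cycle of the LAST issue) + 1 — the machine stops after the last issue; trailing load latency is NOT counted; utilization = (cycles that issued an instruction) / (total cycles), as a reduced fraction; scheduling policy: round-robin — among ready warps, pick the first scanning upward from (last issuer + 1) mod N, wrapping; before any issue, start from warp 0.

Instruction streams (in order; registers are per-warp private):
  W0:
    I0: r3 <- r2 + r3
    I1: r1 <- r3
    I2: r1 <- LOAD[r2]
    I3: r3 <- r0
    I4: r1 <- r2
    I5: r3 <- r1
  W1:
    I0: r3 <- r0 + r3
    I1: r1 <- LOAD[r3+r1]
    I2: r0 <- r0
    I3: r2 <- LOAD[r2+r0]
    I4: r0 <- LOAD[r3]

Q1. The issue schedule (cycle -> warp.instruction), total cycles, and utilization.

cycle 0: W0.I0
cycle 1: W1.I0
cycle 2: W0.I1
cycle 3: W1.I1
cycle 4: W0.I2
cycle 5: W1.I2
cycle 6: W0.I3
cycle 7: W1.I3
cycle 8: W1.I4
cycle 9: idle
cycle 10: W0.I4
cycle 11: W0.I5

Answer: 12 cycles, utilization 11/12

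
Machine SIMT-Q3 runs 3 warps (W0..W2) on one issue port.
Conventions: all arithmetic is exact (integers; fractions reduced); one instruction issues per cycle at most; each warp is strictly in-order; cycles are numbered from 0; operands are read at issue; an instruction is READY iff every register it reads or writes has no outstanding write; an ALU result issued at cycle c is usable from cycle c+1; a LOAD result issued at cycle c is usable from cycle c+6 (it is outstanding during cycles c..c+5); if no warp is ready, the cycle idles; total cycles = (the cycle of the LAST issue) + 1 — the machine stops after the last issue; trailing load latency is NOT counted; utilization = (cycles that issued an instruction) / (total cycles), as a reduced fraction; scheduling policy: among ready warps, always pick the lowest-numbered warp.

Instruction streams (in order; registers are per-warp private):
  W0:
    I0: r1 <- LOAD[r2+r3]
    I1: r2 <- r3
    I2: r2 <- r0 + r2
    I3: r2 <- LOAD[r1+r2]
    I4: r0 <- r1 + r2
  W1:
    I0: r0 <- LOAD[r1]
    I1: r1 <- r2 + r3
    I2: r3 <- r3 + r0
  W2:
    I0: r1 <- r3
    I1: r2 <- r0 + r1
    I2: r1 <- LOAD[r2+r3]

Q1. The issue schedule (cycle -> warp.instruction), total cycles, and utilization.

cycle 0: W0.I0
cycle 1: W0.I1
cycle 2: W0.I2
cycle 3: W1.I0
cycle 4: W1.I1
cycle 5: W2.I0
cycle 6: W0.I3
cycle 7: W2.I1
cycle 8: W2.I2
cycle 9: W1.I2
cycle 10: idle
cycle 11: idle
cycle 12: W0.I4

Answer: 13 cycles, utilization 11/13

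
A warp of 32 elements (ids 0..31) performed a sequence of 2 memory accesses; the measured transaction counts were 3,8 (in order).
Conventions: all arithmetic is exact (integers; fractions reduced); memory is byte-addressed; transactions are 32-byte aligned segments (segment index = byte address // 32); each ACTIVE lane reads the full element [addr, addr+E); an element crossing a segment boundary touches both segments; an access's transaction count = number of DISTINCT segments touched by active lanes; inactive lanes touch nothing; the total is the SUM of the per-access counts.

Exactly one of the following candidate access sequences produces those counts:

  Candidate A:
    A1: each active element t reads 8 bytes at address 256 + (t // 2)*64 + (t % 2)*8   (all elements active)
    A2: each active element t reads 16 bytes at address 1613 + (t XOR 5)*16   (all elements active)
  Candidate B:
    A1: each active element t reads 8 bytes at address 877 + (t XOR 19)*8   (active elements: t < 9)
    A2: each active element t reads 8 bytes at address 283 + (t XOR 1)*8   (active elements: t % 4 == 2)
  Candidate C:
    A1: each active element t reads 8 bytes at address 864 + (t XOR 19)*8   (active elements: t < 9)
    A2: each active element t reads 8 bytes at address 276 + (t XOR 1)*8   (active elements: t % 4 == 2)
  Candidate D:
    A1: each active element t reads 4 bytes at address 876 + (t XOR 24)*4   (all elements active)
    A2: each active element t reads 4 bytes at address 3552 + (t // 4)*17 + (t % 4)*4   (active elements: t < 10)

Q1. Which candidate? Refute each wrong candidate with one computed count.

A: A1 gives 16 transactions, not 3
B: A1 gives 4 transactions, not 3
D: A1 gives 5 transactions, not 3
C: all counts match (3,8)

Answer: C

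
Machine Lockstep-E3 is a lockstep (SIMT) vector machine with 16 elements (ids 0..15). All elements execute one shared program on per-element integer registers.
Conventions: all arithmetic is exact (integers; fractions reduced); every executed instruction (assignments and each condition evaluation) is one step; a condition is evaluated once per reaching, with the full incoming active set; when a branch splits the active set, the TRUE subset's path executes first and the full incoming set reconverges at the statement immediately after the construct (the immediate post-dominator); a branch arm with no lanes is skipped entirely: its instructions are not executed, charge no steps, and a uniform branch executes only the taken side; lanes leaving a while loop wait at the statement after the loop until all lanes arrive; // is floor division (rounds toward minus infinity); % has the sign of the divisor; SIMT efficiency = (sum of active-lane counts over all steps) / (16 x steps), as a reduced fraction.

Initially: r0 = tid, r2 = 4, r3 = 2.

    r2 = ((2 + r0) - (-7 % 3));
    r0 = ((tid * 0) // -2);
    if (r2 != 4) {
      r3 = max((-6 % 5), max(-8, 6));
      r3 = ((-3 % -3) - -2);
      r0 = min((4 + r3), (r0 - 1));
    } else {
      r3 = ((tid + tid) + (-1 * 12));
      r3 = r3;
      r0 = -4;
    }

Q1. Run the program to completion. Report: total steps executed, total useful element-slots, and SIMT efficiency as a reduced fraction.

Answer: 9 steps, 96 useful, 2/3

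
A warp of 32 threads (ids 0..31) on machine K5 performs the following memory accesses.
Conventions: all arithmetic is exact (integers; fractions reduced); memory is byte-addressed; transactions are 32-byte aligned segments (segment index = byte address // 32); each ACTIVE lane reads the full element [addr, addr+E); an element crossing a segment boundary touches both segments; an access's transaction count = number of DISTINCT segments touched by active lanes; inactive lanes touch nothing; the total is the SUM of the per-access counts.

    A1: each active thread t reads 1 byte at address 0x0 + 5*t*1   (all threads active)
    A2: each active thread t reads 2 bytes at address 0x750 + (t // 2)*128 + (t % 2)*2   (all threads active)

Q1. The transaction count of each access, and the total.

A1: 5 transactions
A2: 16 transactions

Answer: 5,16; total 21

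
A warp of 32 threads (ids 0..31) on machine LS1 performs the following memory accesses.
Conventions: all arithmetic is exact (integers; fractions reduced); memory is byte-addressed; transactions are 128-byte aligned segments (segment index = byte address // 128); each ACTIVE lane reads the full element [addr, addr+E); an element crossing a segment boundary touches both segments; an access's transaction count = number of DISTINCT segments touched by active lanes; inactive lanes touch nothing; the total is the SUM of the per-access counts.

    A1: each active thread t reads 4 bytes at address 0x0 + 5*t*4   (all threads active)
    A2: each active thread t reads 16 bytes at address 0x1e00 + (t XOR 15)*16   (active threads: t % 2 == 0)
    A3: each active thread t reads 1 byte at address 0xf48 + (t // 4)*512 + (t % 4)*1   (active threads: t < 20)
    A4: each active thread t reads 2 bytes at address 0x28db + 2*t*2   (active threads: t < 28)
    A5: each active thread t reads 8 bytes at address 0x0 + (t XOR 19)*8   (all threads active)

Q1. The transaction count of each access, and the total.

A1: 5 transactions
A2: 4 transactions
A3: 5 transactions
A4: 2 transactions
A5: 2 transactions

Answer: 5,4,5,2,2; total 18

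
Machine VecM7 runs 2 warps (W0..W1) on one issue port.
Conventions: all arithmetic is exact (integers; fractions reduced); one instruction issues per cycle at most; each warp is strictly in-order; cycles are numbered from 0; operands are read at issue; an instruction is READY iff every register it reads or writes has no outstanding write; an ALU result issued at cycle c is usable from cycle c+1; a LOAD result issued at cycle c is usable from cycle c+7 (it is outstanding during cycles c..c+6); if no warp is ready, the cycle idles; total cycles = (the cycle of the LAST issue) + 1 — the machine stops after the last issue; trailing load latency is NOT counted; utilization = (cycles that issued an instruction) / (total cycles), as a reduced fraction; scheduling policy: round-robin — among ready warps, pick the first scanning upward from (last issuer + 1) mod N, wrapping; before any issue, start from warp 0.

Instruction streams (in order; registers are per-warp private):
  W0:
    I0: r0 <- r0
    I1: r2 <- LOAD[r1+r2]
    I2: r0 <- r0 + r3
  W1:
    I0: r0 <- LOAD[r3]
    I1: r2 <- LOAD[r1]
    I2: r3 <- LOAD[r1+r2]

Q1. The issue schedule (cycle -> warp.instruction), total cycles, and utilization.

cycle 0: W0.I0
cycle 1: W1.I0
cycle 2: W0.I1
cycle 3: W1.I1
cycle 4: W0.I2
cycle 5: idle
cycle 6: idle
cycle 7: idle
cycle 8: idle
cycle 9: idle
cycle 10: W1.I2

Answer: 11 cycles, utilization 6/11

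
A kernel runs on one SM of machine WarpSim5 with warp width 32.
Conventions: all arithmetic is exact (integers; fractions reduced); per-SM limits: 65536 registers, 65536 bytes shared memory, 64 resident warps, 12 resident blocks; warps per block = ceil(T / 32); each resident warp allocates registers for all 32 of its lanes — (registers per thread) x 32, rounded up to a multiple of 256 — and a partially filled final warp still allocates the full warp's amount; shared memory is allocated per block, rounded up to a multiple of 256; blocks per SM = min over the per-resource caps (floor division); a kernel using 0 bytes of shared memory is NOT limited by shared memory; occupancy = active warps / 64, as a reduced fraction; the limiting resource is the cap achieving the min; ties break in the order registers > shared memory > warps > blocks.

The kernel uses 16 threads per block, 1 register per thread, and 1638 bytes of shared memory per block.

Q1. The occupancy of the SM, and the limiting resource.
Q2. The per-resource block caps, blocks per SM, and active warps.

Answer: occupancy 3/16, limited by blocks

registers: 256 blocks
shared memory: 36 blocks
warps: 64 blocks
blocks: 12 blocks

Answer: 12 blocks, 12 active warps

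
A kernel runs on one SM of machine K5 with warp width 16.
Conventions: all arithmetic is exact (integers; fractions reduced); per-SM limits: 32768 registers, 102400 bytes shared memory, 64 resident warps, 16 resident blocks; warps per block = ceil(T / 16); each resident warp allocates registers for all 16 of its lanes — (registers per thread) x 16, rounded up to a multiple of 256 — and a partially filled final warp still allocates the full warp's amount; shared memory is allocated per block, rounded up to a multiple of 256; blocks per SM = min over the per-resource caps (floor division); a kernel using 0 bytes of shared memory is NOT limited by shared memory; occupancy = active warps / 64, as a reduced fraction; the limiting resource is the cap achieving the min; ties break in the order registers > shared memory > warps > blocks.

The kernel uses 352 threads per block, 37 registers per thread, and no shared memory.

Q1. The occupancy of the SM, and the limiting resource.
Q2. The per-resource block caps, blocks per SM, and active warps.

Answer: occupancy 11/32, limited by registers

registers: 1 block
shared memory: no limit (kernel uses none)
warps: 2 blocks
blocks: 16 blocks

Answer: 1 block, 22 active warps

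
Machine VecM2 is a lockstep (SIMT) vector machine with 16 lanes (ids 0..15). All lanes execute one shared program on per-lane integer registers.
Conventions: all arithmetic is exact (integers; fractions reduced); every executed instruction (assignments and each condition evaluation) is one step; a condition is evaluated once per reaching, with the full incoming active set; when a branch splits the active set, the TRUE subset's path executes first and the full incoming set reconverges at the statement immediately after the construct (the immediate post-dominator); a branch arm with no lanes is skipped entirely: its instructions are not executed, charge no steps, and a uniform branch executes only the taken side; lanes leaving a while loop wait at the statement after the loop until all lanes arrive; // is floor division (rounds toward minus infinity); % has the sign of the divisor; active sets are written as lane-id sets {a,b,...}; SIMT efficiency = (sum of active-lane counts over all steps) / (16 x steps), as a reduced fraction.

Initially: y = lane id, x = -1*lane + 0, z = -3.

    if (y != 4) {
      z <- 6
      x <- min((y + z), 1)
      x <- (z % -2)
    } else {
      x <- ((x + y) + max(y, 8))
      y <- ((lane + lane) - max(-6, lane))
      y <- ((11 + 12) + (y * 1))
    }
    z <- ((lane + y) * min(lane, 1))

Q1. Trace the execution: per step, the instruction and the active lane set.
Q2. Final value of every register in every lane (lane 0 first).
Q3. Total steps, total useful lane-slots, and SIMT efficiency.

step 0: eval (y != 4)                {0,1,2,3,4,5,6,7,8,9,10,11,12,13,14,15}
step 1: z <- 6                       {0,1,2,3,5,6,7,8,9,10,11,12,13,14,15}
step 2: x <- min((y + z), 1)         {0,1,2,3,5,6,7,8,9,10,11,12,13,14,15}
step 3: x <- (z % -2)                {0,1,2,3,5,6,7,8,9,10,11,12,13,14,15}
step 4: x <- ((x + y) + max(y, 8))   {4}
step 5: y <- ((lane + lane) - max(-6, lane)) {4}
step 6: y <- ((11 + 12) + (y * 1))   {4}
step 7: z <- ((lane + y) * min(lane, 1)) {0,1,2,3,4,5,6,7,8,9,10,11,12,13,14,15}

Answer: 8 steps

y: 0,1,2,3,27,5,6,7,8,9,10,11,12,13,14,15
x: 0,0,0,0,8,0,0,0,0,0,0,0,0,0,0,0
z: 0,2,4,6,31,10,12,14,16,18,20,22,24,26,28,30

steps = 8; useful = 80; efficiency = 80/128 = 5/8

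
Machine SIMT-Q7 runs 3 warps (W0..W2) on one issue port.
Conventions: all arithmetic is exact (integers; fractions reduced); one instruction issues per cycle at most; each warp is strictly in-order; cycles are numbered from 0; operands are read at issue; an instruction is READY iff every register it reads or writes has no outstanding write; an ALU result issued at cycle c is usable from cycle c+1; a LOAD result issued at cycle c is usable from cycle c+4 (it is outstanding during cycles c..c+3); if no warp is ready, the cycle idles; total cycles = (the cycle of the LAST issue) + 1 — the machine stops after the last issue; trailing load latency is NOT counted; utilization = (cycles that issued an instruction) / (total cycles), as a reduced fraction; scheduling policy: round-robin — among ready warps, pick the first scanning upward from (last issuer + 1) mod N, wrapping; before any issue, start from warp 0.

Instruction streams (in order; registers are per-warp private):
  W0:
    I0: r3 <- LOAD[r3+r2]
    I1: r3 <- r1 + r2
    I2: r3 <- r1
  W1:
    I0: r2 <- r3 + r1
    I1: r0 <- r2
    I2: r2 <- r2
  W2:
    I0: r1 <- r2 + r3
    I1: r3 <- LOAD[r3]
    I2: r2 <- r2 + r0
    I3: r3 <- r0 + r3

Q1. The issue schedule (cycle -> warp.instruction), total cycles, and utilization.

cycle 0: W0.I0
cycle 1: W1.I0
cycle 2: W2.I0
cycle 3: W1.I1
cycle 4: W2.I1
cycle 5: W0.I1
cycle 6: W1.I2
cycle 7: W2.I2
cycle 8: W0.I2
cycle 9: W2.I3

Answer: 10 cycles, utilization 1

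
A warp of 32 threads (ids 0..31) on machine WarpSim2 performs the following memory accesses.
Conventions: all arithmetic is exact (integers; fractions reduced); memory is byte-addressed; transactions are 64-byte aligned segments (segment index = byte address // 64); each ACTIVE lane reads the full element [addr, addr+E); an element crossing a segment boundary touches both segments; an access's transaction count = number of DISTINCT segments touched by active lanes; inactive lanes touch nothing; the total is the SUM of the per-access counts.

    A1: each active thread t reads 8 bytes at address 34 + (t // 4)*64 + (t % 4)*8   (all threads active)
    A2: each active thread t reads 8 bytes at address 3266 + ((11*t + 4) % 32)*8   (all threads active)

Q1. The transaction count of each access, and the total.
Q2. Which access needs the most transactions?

A1: 9 transactions
A2: 5 transactions

Answer: 9,5; total 14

Answer: A1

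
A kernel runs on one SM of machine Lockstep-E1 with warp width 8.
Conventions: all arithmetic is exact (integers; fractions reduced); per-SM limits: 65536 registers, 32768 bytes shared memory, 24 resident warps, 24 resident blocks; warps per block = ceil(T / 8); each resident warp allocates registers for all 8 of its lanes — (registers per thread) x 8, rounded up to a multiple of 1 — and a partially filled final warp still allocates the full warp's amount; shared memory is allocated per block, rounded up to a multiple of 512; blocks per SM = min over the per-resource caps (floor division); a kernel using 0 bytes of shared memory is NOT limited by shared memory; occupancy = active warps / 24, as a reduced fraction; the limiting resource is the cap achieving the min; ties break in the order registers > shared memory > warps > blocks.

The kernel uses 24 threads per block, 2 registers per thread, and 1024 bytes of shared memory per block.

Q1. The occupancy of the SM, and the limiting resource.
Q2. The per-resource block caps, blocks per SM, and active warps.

Answer: occupancy 1, limited by warps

registers: 1365 blocks
shared memory: 32 blocks
warps: 8 blocks
blocks: 24 blocks

Answer: 8 blocks, 24 active warps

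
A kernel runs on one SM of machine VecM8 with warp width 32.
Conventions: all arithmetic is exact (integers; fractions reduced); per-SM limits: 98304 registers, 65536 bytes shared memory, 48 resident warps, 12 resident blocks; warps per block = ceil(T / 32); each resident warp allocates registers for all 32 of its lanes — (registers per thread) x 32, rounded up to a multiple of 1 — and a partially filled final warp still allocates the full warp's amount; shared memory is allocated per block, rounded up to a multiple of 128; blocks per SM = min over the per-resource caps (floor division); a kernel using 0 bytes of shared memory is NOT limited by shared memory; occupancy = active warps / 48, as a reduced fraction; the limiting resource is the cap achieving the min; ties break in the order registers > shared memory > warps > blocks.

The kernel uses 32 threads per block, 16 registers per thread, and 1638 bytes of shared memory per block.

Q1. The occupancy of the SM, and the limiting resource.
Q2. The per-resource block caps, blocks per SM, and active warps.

Answer: occupancy 1/4, limited by blocks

registers: 192 blocks
shared memory: 39 blocks
warps: 48 blocks
blocks: 12 blocks

Answer: 12 blocks, 12 active warps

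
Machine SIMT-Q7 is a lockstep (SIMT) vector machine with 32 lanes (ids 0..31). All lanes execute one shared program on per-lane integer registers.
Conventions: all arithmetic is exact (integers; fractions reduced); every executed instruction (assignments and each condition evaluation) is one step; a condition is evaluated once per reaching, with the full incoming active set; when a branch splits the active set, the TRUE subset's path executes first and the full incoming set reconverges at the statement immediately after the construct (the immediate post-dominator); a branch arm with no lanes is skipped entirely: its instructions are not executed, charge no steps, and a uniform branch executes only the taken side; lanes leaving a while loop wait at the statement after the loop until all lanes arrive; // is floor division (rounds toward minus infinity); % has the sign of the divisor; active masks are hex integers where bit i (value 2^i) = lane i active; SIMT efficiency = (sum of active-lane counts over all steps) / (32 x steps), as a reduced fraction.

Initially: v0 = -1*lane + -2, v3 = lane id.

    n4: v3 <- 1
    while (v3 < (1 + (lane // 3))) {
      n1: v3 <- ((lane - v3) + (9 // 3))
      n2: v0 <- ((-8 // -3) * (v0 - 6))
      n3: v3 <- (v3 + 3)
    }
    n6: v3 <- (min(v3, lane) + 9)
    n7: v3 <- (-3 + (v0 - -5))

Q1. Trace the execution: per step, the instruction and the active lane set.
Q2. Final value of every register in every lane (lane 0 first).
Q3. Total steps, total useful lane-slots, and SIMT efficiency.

step 0: v3 <- 1                      0xffffffff
step 1: eval (v3 < (1 + (lane // 3))) 0xffffffff
step 2: v3 <- ((lane - v3) + (9 // 3)) 0xfffffff8
step 3: v0 <- ((-8 // -3) * (v0 - 6)) 0xfffffff8
step 4: v3 <- (v3 + 3)               0xfffffff8
step 5: eval (v3 < (1 + (lane // 3))) 0xfffffff8
step 6: v3 <- (min(v3, lane) + 9)    0xffffffff
step 7: v3 <- (-3 + (v0 - -5))       0xffffffff

Answer: 8 steps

v0: -2,-3,-4,-22,-24,-26,-28,-30,-32,-34,-36,-38,-40,-42,-44,-46,-48,-50,-52,-54,-56,-58,-60,-62,-64,-66,-68,-70,-72,-74,-76,-78
v3: 0,-1,-2,-20,-22,-24,-26,-28,-30,-32,-34,-36,-38,-40,-42,-44,-46,-48,-50,-52,-54,-56,-58,-60,-62,-64,-66,-68,-70,-72,-74,-76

steps = 8; useful = 244; efficiency = 244/256 = 61/64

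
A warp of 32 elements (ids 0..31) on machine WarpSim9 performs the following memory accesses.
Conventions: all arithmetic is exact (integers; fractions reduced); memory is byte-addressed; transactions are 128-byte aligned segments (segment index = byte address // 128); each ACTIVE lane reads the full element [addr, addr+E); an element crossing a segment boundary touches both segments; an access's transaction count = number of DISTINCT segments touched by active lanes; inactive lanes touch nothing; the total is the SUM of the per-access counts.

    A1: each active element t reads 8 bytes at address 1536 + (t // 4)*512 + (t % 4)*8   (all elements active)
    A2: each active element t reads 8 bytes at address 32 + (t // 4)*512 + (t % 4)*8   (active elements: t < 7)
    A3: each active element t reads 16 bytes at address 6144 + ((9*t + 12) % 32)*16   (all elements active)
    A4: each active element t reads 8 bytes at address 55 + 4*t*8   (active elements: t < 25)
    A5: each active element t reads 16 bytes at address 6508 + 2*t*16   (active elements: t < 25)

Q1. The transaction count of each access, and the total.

A1: 8 transactions
A2: 2 transactions
A3: 4 transactions
A4: 7 transactions
A5: 7 transactions

Answer: 8,2,4,7,7; total 28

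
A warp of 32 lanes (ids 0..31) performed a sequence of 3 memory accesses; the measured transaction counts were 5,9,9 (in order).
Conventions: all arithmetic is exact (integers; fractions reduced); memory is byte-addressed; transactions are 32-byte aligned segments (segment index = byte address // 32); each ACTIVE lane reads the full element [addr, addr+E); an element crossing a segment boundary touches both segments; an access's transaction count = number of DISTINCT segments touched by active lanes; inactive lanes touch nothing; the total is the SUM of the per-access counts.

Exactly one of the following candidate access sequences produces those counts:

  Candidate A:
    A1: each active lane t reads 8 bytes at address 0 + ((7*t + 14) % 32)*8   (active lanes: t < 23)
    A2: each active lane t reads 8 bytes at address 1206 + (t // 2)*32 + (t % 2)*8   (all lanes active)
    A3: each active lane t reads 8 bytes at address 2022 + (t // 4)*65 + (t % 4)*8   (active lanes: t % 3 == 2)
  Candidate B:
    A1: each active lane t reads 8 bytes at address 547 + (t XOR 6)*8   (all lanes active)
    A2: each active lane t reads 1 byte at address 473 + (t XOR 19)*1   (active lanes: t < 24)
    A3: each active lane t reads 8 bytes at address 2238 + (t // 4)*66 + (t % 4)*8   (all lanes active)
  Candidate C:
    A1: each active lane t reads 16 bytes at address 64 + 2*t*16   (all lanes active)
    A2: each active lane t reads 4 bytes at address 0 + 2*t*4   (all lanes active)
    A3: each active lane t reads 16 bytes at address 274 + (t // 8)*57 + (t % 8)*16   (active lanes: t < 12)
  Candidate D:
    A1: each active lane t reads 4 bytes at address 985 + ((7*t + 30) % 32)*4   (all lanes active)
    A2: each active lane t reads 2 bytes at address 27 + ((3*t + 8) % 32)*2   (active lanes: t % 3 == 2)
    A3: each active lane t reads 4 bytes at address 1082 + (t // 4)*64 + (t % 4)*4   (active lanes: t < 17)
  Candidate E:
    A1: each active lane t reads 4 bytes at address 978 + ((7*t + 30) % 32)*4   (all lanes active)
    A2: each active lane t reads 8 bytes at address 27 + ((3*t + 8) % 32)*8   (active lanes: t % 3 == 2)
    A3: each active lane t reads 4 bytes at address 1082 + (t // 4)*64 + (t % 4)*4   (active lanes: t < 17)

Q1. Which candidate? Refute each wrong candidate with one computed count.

A: A1 gives 8 transactions, not 5
B: A1 gives 9 transactions, not 5
C: A1 gives 32 transactions, not 5
D: A2 gives 3 transactions, not 9
E: all counts match (5,9,9)

Answer: E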